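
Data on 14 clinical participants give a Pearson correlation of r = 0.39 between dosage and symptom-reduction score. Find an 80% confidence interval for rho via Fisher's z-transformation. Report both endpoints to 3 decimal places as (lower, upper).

(0.025, 0.663)

z_r = atanh(0.39) = 0.411800;  SE = 1/√(n−3) = 1/√11 = 0.301511
z-limits: 0.411800 ± 1.282·0.301511 = 0.411800 ± 0.386537 = [0.025263, 0.798337]
ρ-limits: (tanh 0.025263, tanh 0.798337) = (0.025, 0.663)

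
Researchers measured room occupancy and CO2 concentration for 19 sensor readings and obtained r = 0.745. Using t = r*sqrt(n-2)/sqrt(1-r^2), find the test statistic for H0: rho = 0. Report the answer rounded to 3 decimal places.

4.605

t = r·√(n−2) / √(1−r²) with r = 0.745, n = 19
  = 0.745·√17 / √(1 − 0.555025)
  = 0.745·4.123106 / 0.667064
  = 3.071714 / 0.667064 = 4.605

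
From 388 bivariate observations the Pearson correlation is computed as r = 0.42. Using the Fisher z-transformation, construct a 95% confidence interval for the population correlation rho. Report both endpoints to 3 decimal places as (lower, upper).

z_r = atanh(0.42) = 0.447692;  SE = 1/√(n−3) = 1/√385 = 0.050965
z-limits: 0.447692 ± 1.960·0.050965 = 0.447692 ± 0.099891 = [0.347801, 0.547583]
ρ-limits: (tanh 0.347801, tanh 0.547583) = (0.334, 0.499)

(0.334, 0.499)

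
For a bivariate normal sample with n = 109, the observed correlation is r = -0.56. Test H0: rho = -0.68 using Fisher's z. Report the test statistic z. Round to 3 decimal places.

Fisher z: atanh(-0.56) = -0.632833, atanh(-0.68) = -0.829114
z = (z_r − z_0)·√(n−3) = (-0.632833 − (-0.829114))·√106 = 0.196281 · 10.295630 = 2.021

2.021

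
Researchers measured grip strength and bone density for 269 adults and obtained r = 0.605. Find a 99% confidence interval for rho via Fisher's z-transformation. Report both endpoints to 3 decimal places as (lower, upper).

Fisher z: z_r = atanh(r) = ½·ln((1+0.605)/(1−0.605)) = 0.700997
SE(z) = 1/√(n−3) = 1/√266 = 0.061314
99% ⇒ z* = 2.576; margin = 2.576·0.061314 = 0.157945
CI on z-scale: (0.543052, 0.858942)
Back-transform: tanh(0.543052) = 0.495295, tanh(0.858942) = 0.695712

(0.495, 0.696)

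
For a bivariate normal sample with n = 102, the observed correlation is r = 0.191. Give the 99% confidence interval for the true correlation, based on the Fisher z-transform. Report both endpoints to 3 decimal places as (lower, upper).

(-0.065, 0.424)

Fisher z: z_r = atanh(r) = ½·ln((1+0.191)/(1−0.191)) = 0.193375
SE(z) = 1/√(n−3) = 1/√99 = 0.100504
99% ⇒ z* = 2.576; margin = 2.576·0.100504 = 0.258898
CI on z-scale: (-0.065523, 0.452273)
Back-transform: tanh(-0.065523) = -0.065429, tanh(0.452273) = 0.423766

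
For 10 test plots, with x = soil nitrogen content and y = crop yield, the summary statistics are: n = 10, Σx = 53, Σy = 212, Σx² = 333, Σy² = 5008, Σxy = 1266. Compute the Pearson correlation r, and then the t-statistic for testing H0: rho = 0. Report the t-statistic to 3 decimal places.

Numerator: nΣxy − (Σx)(Σy) = 10·1266 − (53)(212) = 1424
Denominator: √[(nΣx²−(Σx)²)(nΣy²−(Σy)²)]
  nΣx²−(Σx)² = 10·333 − 2809 = 521;  nΣy²−(Σy)² = 10·5008 − 44944 = 5136
  √(521·5136) = √2675856 = 1635.8044
r = 1424 / 1635.8044 = 0.8705
t = r·√(n−2)/√(1−r²) = 0.8705·√8 / √(1−0.757770) = 2.462146 / 0.492169 = 5.003

5.003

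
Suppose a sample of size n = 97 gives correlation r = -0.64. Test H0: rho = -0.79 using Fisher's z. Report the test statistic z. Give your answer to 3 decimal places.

3.037

Fisher z: atanh(-0.64) = -0.758174, atanh(-0.79) = -1.071432
z = (z_r − z_0)·√(n−3) = (-0.758174 − (-1.071432))·√94 = 0.313258 · 9.695360 = 3.037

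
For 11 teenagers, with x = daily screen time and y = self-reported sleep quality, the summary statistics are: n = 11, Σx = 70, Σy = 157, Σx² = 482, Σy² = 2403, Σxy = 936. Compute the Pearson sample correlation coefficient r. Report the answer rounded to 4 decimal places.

Numerator: nΣxy − (Σx)(Σy) = 11·936 − (70)(157) = -694
Denominator: √[(nΣx²−(Σx)²)(nΣy²−(Σy)²)]
  nΣx²−(Σx)² = 11·482 − 4900 = 402;  nΣy²−(Σy)² = 11·2403 − 24649 = 1784
  √(402·1784) = √717168 = 846.8577
r = -694 / 846.8577 = -0.8195

-0.8195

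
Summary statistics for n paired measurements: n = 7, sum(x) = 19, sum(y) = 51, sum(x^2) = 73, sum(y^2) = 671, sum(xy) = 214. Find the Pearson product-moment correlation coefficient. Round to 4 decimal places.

S_xy = nΣxy − ΣxΣy = 7·214 − 19·51 = 1498 − 969 = 529
S_xx = nΣx² − (Σx)² = 7·73 − 19² = 511 − 361 = 150
S_yy = nΣy² − (Σy)² = 7·671 − 51² = 4697 − 2601 = 2096
r = S_xy / √(S_xx·S_yy) = 529 / √(150·2096) = 529 / √314400 = 529 / 560.7138 = 0.9434

0.9434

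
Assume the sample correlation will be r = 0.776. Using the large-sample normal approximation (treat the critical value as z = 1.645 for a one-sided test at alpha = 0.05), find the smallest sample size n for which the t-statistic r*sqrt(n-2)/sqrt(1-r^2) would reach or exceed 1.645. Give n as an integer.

4

Need r·√(n−2)/√(1−r²) ≥ 1.645
√(n−2) ≥ 1.645·√(1−0.602176) / 0.776 = 1.645·0.630733 / 0.776 = 1.3371
n−2 ≥ 1.7878  ⇒  n ≥ 3.7878
Smallest integer n = 4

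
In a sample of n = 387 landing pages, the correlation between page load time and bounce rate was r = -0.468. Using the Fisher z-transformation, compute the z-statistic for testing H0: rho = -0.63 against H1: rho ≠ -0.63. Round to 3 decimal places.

z_r = atanh(-0.468) = -0.507506,  z_0 = atanh(-0.63) = -0.741416
SE = 1/√(n−3) = 1/√384 = 0.051031
z = (z_r − z_0)/SE = (-0.507506 − (-0.741416)) / 0.051031 = 0.233910 / 0.051031 = 4.584

4.584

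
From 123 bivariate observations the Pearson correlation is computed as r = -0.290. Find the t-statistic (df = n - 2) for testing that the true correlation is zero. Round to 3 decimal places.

1 − r² = 1 − 0.084100 = 0.915900;  √(1−r²) = 0.957027
√(n−2) = √121 = 11.000000
t = r·√(n−2)/√(1−r²) = -0.290 · 11.000000 / 0.957027 = -3.333

-3.333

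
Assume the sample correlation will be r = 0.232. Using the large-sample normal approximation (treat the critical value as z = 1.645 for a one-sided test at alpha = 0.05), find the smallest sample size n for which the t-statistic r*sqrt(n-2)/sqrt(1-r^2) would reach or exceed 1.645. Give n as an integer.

50

Need r·√(n−2)/√(1−r²) ≥ 1.645
√(n−2) ≥ 1.645·√(1−0.053824) / 0.232 = 1.645·0.972716 / 0.232 = 6.8971
n−2 ≥ 47.5700  ⇒  n ≥ 49.5700
Smallest integer n = 50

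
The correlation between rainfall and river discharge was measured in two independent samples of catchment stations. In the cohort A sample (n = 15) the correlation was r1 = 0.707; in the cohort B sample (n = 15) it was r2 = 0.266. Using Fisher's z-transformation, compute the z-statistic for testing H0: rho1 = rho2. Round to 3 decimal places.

Fisher z-transforms: z1 = atanh(0.707) = 0.881160, z2 = atanh(0.266) = 0.272554; difference d = 0.608606
Var(d) = 1/12 + 1/12 = 0.0833333 + 0.0833333 = 0.1666666
z = d/√Var(d) = 0.608606 / √0.1666666 = 0.608606 / 0.408248 = 1.491

1.491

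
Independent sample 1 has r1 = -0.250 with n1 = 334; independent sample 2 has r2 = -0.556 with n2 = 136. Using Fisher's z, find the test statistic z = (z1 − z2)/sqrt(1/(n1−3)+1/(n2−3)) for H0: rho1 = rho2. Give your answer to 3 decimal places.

z1 = atanh(-0.250) = -0.255413,  z2 = atanh(-0.556) = -0.627025
SE = √(1/(n1−3) + 1/(n2−3)) = √(1/331 + 1/133) = √(0.0030211 + 0.0075188) = √0.0105399 = 0.102664
z = (z1 − z2)/SE = (-0.255413 − (-0.627025)) / 0.102664 = 0.371612 / 0.102664 = 3.620

3.620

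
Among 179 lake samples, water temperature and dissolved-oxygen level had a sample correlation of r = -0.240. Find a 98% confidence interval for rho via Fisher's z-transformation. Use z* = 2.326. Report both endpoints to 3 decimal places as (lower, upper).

z_r = atanh(-0.240) = -0.244774;  SE = 1/√(n−3) = 1/√176 = 0.075378
z-limits: -0.244774 ± 2.326·0.075378 = -0.244774 ± 0.175329 = [-0.420103, -0.069445]
ρ-limits: (tanh -0.420103, tanh -0.069445) = (-0.397, -0.069)

(-0.397, -0.069)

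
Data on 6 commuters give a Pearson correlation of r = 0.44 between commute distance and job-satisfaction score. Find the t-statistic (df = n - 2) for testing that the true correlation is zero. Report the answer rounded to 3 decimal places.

0.980

t = r·√(n−2) / √(1−r²) with r = 0.44, n = 6
  = 0.44·√4 / √(1 − 0.1936)
  = 0.44·2.000000 / 0.897998
  = 0.880000 / 0.897998 = 0.980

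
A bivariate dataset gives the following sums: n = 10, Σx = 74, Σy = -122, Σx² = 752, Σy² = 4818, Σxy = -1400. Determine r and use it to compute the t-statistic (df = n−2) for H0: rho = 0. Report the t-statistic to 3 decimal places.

-2.136

Numerator: nΣxy − (Σx)(Σy) = 10·(-1400) − (74)(-122) = -4972
Denominator: √[(nΣx²−(Σx)²)(nΣy²−(Σy)²)]
  nΣx²−(Σx)² = 10·752 − 5476 = 2044;  nΣy²−(Σy)² = 10·4818 − 14884 = 33296
  √(2044·33296) = √68057024 = 8249.6681
r = -4972 / 8249.6681 = -0.6027
t = r·√(n−2)/√(1−r²) = -0.6027·√8 / √(1−0.363247) = -1.704693 / 0.797968 = -2.136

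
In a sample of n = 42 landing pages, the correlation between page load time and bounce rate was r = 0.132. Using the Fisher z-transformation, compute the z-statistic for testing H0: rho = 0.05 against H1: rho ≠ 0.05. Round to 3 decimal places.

0.517

z_r = atanh(0.132) = 0.132775,  z_0 = atanh(0.05) = 0.050042
SE = 1/√(n−3) = 1/√39 = 0.160128
z = (z_r − z_0)/SE = (0.132775 − 0.050042) / 0.160128 = 0.082733 / 0.160128 = 0.517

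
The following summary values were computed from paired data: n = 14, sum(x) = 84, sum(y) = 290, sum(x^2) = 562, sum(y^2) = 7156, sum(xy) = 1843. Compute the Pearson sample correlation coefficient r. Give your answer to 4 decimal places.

0.3990

Numerator: nΣxy − (Σx)(Σy) = 14·1843 − (84)(290) = 1442
Denominator: √[(nΣx²−(Σx)²)(nΣy²−(Σy)²)]
  nΣx²−(Σx)² = 14·562 − 7056 = 812;  nΣy²−(Σy)² = 14·7156 − 84100 = 16084
  √(812·16084) = √13060208 = 3613.8910
r = 1442 / 3613.8910 = 0.3990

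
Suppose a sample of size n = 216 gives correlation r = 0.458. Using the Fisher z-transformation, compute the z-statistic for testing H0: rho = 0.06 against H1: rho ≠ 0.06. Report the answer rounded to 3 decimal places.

z_r = atanh(0.458) = 0.494777,  z_0 = atanh(0.06) = 0.060072
SE = 1/√(n−3) = 1/√213 = 0.068519
z = (z_r − z_0)/SE = (0.494777 − 0.060072) / 0.068519 = 0.434705 / 0.068519 = 6.344

6.344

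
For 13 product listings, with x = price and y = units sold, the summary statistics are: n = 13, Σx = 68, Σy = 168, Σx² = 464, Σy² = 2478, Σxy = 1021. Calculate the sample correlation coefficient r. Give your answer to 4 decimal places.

0.7801

S_xy = nΣxy − ΣxΣy = 13·1021 − 68·168 = 13273 − 11424 = 1849
S_xx = nΣx² − (Σx)² = 13·464 − 68² = 6032 − 4624 = 1408
S_yy = nΣy² − (Σy)² = 13·2478 − 168² = 32214 − 28224 = 3990
r = S_xy / √(S_xx·S_yy) = 1849 / √(1408·3990) = 1849 / √5617920 = 1849 / 2370.2152 = 0.7801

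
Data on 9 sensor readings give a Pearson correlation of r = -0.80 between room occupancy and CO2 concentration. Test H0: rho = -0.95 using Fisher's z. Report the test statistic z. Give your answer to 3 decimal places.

1.796

z_r = atanh(-0.80) = -1.098612,  z_0 = atanh(-0.95) = -1.831781
SE = 1/√(n−3) = 1/√6 = 0.408248
z = (z_r − z_0)/SE = (-1.098612 − (-1.831781)) / 0.408248 = 0.733169 / 0.408248 = 1.796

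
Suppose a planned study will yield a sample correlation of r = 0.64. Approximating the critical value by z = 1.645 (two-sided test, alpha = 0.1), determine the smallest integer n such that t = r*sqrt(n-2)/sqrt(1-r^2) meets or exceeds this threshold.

r√(n−2)/√(1−r²) ≥ 1.645  ⇔  n−2 ≥ (1.645)²·(1−r²)/r²
(1−r²)/r² = (1−0.4096)/0.4096 = 1.4414
n ≥ 2 + 2.706025·1.4414 = 2 + 3.9005 = 5.9005
⌈5.9005⌉ = 6

6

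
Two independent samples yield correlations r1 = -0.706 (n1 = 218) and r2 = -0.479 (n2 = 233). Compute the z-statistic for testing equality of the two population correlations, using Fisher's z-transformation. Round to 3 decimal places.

Fisher z-transforms: z1 = atanh(-0.706) = -0.879163, z2 = atanh(-0.479) = -0.521686; difference d = -0.357477
Var(d) = 1/215 + 1/230 = 0.0046512 + 0.0043478 = 0.0089990
z = d/√Var(d) = -0.357477 / √0.0089990 = -0.357477 / 0.094863 = -3.768

-3.768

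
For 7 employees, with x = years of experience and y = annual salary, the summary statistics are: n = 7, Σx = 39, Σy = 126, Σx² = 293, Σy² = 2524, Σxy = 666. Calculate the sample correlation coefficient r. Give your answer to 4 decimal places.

Numerator: nΣxy − (Σx)(Σy) = 7·666 − (39)(126) = -252
Denominator: √[(nΣx²−(Σx)²)(nΣy²−(Σy)²)]
  nΣx²−(Σx)² = 7·293 − 1521 = 530;  nΣy²−(Σy)² = 7·2524 − 15876 = 1792
  √(530·1792) = √949760 = 974.5563
r = -252 / 974.5563 = -0.2586

-0.2586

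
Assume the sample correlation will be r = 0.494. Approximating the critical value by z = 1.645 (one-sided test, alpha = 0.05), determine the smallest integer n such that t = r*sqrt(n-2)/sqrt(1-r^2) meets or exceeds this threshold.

Need r·√(n−2)/√(1−r²) ≥ 1.645
√(n−2) ≥ 1.645·√(1−0.244036) / 0.494 = 1.645·0.869462 / 0.494 = 2.8953
n−2 ≥ 8.3828  ⇒  n ≥ 10.3828
Smallest integer n = 11

11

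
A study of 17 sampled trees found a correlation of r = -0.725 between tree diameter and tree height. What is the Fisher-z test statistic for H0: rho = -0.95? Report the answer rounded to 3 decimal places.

3.419

z_r = atanh(-0.725) = -0.918106,  z_0 = atanh(-0.95) = -1.831781
SE = 1/√(n−3) = 1/√14 = 0.267261
z = (z_r − z_0)/SE = (-0.918106 − (-1.831781)) / 0.267261 = 0.913675 / 0.267261 = 3.419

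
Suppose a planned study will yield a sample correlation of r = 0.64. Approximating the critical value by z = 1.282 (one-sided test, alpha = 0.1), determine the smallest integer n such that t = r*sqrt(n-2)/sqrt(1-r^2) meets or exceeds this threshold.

5

Need r·√(n−2)/√(1−r²) ≥ 1.282
√(n−2) ≥ 1.282·√(1−0.4096) / 0.64 = 1.282·0.768375 / 0.64 = 1.5392
n−2 ≥ 2.3691  ⇒  n ≥ 4.3691
Smallest integer n = 5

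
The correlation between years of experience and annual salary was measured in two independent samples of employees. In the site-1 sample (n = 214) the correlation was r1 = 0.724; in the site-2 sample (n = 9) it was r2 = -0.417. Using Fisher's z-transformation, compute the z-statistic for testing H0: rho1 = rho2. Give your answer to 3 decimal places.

3.285

z1 = atanh(0.724) = 0.916001,  z2 = atanh(-0.417) = -0.444055
SE = √(1/(n1−3) + 1/(n2−3)) = √(1/211 + 1/6) = √(0.0047393 + 0.1666667) = √0.1714060 = 0.414012
z = (z1 − z2)/SE = (0.916001 − (-0.444055)) / 0.414012 = 1.360056 / 0.414012 = 3.285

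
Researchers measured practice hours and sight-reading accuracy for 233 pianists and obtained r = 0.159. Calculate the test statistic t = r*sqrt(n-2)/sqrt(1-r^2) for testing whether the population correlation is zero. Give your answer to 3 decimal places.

2.448

1 − r² = 1 − 0.025281 = 0.974719;  √(1−r²) = 0.987279
√(n−2) = √231 = 15.198684
t = r·√(n−2)/√(1−r²) = 0.159 · 15.198684 / 0.987279 = 2.448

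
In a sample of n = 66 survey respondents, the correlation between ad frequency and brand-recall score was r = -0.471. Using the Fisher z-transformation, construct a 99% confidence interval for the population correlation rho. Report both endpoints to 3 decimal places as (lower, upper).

(-0.684, -0.185)

Fisher z: z_r = atanh(r) = ½·ln((1+(-0.471))/(1−(-0.471))) = -0.511355
SE(z) = 1/√(n−3) = 1/√63 = 0.125988
99% ⇒ z* = 2.576; margin = 2.576·0.125988 = 0.324545
CI on z-scale: (-0.835900, -0.186810)
Back-transform: tanh(-0.835900) = -0.683631, tanh(-0.186810) = -0.184667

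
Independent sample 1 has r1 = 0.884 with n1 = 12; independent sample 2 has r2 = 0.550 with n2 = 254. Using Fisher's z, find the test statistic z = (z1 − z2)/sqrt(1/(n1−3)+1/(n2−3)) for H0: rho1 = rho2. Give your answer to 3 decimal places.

Fisher z-transforms: z1 = atanh(0.884) = 1.393781, z2 = atanh(0.550) = 0.618381; difference d = 0.775400
Var(d) = 1/9 + 1/251 = 0.1111111 + 0.0039841 = 0.1150952
z = d/√Var(d) = 0.775400 / √0.1150952 = 0.775400 / 0.339257 = 2.286

2.286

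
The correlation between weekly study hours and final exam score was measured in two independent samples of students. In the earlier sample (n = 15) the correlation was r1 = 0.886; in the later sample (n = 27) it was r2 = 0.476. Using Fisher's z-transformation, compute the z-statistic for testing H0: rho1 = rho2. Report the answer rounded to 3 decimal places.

z1 = atanh(0.886) = 1.403008,  z2 = atanh(0.476) = 0.517800
SE = √(1/(n1−3) + 1/(n2−3)) = √(1/12 + 1/24) = √(0.0833333 + 0.0416667) = √0.1250000 = 0.353553
z = (z1 − z2)/SE = (1.403008 − 0.517800) / 0.353553 = 0.885208 / 0.353553 = 2.504

2.504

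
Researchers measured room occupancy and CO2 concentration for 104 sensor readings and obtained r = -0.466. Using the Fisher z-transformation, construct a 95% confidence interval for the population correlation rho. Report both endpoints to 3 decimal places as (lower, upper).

z_r = atanh(-0.466) = -0.504949;  SE = 1/√(n−3) = 1/√101 = 0.099504
z-limits: -0.504949 ± 1.960·0.099504 = -0.504949 ± 0.195028 = [-0.699977, -0.309921]
ρ-limits: (tanh -0.699977, tanh -0.309921) = (-0.604, -0.300)

(-0.604, -0.300)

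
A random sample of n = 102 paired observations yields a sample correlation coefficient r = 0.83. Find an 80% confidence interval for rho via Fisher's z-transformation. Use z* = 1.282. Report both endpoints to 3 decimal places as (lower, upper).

(0.785, 0.866)

z_r = atanh(0.83) = 1.188136;  SE = 1/√(n−3) = 1/√99 = 0.100504
z-limits: 1.188136 ± 1.282·0.100504 = 1.188136 ± 0.128846 = [1.059290, 1.316982]
ρ-limits: (tanh 1.059290, tanh 1.316982) = (0.785, 0.866)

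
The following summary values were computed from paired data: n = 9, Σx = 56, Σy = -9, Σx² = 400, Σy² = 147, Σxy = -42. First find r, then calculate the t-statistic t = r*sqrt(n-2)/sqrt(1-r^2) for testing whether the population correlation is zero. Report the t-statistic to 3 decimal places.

Numerator: nΣxy − (Σx)(Σy) = 9·(-42) − (56)(-9) = 126
Denominator: √[(nΣx²−(Σx)²)(nΣy²−(Σy)²)]
  nΣx²−(Σx)² = 9·400 − 3136 = 464;  nΣy²−(Σy)² = 9·147 − 81 = 1242
  √(464·1242) = √576288 = 759.1364
r = 126 / 759.1364 = 0.1660
t = r·√(n−2)/√(1−r²) = 0.1660·√7 / √(1−0.027556) = 0.439195 / 0.986126 = 0.445

0.445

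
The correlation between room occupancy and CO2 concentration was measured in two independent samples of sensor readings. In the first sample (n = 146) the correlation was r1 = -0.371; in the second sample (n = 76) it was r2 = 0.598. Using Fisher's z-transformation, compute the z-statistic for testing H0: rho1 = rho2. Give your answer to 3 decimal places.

z1 = atanh(-0.371) = -0.389582,  z2 = atanh(0.598) = 0.690028
SE = √(1/(n1−3) + 1/(n2−3)) = √(1/143 + 1/73) = √(0.0069930 + 0.0136986) = √0.0206916 = 0.143846
z = (z1 − z2)/SE = (-0.389582 − 0.690028) / 0.143846 = -1.079610 / 0.143846 = -7.505

-7.505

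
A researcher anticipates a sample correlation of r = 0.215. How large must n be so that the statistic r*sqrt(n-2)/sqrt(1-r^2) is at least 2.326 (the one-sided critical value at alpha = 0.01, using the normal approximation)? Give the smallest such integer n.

Need r·√(n−2)/√(1−r²) ≥ 2.326
√(n−2) ≥ 2.326·√(1−0.046225) / 0.215 = 2.326·0.976614 / 0.215 = 10.5656
n−2 ≥ 111.6319  ⇒  n ≥ 113.6319
Smallest integer n = 114

114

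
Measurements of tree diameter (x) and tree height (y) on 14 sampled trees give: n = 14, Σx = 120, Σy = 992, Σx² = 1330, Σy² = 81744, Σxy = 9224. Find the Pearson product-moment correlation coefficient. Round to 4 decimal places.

0.3881

Numerator: nΣxy − (Σx)(Σy) = 14·9224 − (120)(992) = 10096
Denominator: √[(nΣx²−(Σx)²)(nΣy²−(Σy)²)]
  nΣx²−(Σx)² = 14·1330 − 14400 = 4220;  nΣy²−(Σy)² = 14·81744 − 984064 = 160352
  √(4220·160352) = √676685440 = 26013.1782
r = 10096 / 26013.1782 = 0.3881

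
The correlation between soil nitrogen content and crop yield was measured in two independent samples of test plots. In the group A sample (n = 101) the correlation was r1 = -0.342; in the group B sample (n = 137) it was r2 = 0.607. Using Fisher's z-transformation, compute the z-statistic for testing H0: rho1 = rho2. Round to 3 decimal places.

z1 = atanh(-0.342) = -0.356356,  z2 = atanh(0.607) = 0.704157
SE = √(1/(n1−3) + 1/(n2−3)) = √(1/98 + 1/134) = √(0.0102041 + 0.0074627) = √0.0176668 = 0.132917
z = (z1 − z2)/SE = (-0.356356 − 0.704157) / 0.132917 = -1.060513 / 0.132917 = -7.979

-7.979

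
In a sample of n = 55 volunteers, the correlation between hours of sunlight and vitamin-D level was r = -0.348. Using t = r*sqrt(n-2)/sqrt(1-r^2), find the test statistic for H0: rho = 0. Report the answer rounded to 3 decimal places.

-2.702

1 − r² = 1 − 0.121104 = 0.878896;  √(1−r²) = 0.937495
√(n−2) = √53 = 7.280110
t = r·√(n−2)/√(1−r²) = -0.348 · 7.280110 / 0.937495 = -2.702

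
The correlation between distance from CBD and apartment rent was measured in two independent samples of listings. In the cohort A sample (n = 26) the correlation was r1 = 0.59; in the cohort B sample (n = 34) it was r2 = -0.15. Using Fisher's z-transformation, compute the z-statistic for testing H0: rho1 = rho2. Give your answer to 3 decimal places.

3.012

Fisher z-transforms: z1 = atanh(0.59) = 0.677666, z2 = atanh(-0.15) = -0.151140; difference d = 0.828806
Var(d) = 1/23 + 1/31 = 0.0434783 + 0.0322581 = 0.0757364
z = d/√Var(d) = 0.828806 / √0.0757364 = 0.828806 / 0.275202 = 3.012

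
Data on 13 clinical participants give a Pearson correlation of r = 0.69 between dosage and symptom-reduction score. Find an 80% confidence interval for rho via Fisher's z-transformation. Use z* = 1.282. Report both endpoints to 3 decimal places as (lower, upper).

(0.416, 0.849)

z_r = atanh(0.69) = 0.847956;  SE = 1/√(n−3) = 1/√10 = 0.316228
z-limits: 0.847956 ± 1.282·0.316228 = 0.847956 ± 0.405404 = [0.442552, 1.253360]
ρ-limits: (tanh 0.442552, tanh 1.253360) = (0.416, 0.849)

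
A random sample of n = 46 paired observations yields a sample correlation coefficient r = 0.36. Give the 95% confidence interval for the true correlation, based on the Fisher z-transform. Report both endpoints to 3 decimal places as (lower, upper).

(0.078, 0.589)

Fisher z: z_r = atanh(r) = ½·ln((1+0.36)/(1−0.36)) = 0.376886
SE(z) = 1/√(n−3) = 1/√43 = 0.152499
95% ⇒ z* = 1.960; margin = 1.960·0.152499 = 0.298898
CI on z-scale: (0.077988, 0.675784)
Back-transform: tanh(0.077988) = 0.077830, tanh(0.675784) = 0.588772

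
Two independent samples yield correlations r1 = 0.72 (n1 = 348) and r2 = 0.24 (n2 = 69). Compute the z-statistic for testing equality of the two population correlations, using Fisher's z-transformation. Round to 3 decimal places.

4.934

z1 = atanh(0.72) = 0.907645,  z2 = atanh(0.24) = 0.244774
SE = √(1/(n1−3) + 1/(n2−3)) = √(1/345 + 1/66) = √(0.0028986 + 0.0151515) = √0.0180501 = 0.134351
z = (z1 − z2)/SE = (0.907645 − 0.244774) / 0.134351 = 0.662871 / 0.134351 = 4.934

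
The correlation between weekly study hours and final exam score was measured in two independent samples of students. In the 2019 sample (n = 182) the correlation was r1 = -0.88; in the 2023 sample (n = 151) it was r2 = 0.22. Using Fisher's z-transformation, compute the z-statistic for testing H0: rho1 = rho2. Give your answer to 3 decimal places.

Fisher z-transforms: z1 = atanh(-0.88) = -1.375768, z2 = atanh(0.22) = 0.223656; difference d = -1.599424
Var(d) = 1/179 + 1/148 = 0.0055866 + 0.0067568 = 0.0123434
z = d/√Var(d) = -1.599424 / √0.0123434 = -1.599424 / 0.111101 = -14.396

-14.396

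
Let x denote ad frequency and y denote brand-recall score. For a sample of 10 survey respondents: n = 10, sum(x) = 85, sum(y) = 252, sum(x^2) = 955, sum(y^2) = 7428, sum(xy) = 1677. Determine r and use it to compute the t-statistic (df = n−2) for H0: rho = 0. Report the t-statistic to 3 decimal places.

Numerator: nΣxy − (Σx)(Σy) = 10·1677 − (85)(252) = -4650
Denominator: √[(nΣx²−(Σx)²)(nΣy²−(Σy)²)]
  nΣx²−(Σx)² = 10·955 − 7225 = 2325;  nΣy²−(Σy)² = 10·7428 − 63504 = 10776
  √(2325·10776) = √25054200 = 5005.4171
r = -4650 / 5005.4171 = -0.9290
t = r·√(n−2)/√(1−r²) = -0.9290·√8 / √(1−0.863041) = -2.627609 / 0.370080 = -7.100

-7.100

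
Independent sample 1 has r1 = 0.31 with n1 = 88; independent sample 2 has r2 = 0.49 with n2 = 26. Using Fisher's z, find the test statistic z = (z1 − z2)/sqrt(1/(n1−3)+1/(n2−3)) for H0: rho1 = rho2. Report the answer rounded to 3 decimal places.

Fisher z-transforms: z1 = atanh(0.31) = 0.320545, z2 = atanh(0.49) = 0.536060; difference d = -0.215515
Var(d) = 1/85 + 1/23 = 0.0117647 + 0.0434783 = 0.0552430
z = d/√Var(d) = -0.215515 / √0.0552430 = -0.215515 / 0.235038 = -0.917

-0.917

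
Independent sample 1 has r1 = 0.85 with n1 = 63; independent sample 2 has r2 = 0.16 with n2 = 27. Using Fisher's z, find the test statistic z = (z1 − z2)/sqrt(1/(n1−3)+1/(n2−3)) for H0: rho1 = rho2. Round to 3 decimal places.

4.533

Fisher z-transforms: z1 = atanh(0.85) = 1.256153, z2 = atanh(0.16) = 0.161387; difference d = 1.094766
Var(d) = 1/60 + 1/24 = 0.0166667 + 0.0416667 = 0.0583334
z = d/√Var(d) = 1.094766 / √0.0583334 = 1.094766 / 0.241523 = 4.533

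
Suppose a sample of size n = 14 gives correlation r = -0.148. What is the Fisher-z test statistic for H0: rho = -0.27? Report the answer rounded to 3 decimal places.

0.424

Fisher z: atanh(-0.148) = -0.149095, atanh(-0.27) = -0.276864
z = (z_r − z_0)·√(n−3) = (-0.149095 − (-0.276864))·√11 = 0.127769 · 3.316625 = 0.424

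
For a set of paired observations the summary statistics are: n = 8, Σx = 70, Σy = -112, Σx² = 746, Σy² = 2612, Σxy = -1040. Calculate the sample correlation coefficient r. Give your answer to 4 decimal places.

Numerator: nΣxy − (Σx)(Σy) = 8·(-1040) − (70)(-112) = -480
Denominator: √[(nΣx²−(Σx)²)(nΣy²−(Σy)²)]
  nΣx²−(Σx)² = 8·746 − 4900 = 1068;  nΣy²−(Σy)² = 8·2612 − 12544 = 8352
  √(1068·8352) = √8919936 = 2986.6262
r = -480 / 2986.6262 = -0.1607

-0.1607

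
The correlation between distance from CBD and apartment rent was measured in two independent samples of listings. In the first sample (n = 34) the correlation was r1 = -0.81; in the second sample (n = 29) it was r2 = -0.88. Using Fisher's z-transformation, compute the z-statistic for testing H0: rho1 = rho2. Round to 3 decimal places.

0.935

Fisher z-transforms: z1 = atanh(-0.81) = -1.127029, z2 = atanh(-0.88) = -1.375768; difference d = 0.248739
Var(d) = 1/31 + 1/26 = 0.0322581 + 0.0384615 = 0.0707196
z = d/√Var(d) = 0.248739 / √0.0707196 = 0.248739 / 0.265932 = 0.935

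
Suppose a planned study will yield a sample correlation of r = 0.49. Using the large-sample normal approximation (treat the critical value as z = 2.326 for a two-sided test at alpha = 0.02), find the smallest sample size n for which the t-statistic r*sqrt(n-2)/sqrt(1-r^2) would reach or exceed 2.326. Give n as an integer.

Need r·√(n−2)/√(1−r²) ≥ 2.326
√(n−2) ≥ 2.326·√(1−0.2401) / 0.49 = 2.326·0.871722 / 0.49 = 4.1380
n−2 ≥ 17.1230  ⇒  n ≥ 19.1230
Smallest integer n = 20

20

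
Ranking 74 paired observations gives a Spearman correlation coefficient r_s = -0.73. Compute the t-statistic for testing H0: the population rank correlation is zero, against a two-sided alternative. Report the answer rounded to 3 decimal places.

-9.063

t = r_s·√(n−2) / √(1−r_s²) with r_s = -0.73, n = 74
  = -0.73·√72 / √(1 − 0.5329)
  = -0.73·8.485281 / 0.683447
  = -6.194255 / 0.683447 = -9.063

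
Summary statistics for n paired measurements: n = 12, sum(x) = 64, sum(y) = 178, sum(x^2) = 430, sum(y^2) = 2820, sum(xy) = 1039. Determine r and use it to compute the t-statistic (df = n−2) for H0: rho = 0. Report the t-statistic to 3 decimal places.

Numerator: nΣxy − (Σx)(Σy) = 12·1039 − (64)(178) = 1076
Denominator: √[(nΣx²−(Σx)²)(nΣy²−(Σy)²)]
  nΣx²−(Σx)² = 12·430 − 4096 = 1064;  nΣy²−(Σy)² = 12·2820 − 31684 = 2156
  √(1064·2156) = √2293984 = 1514.5904
r = 1076 / 1514.5904 = 0.7104
t = r·√(n−2)/√(1−r²) = 0.7104·√10 / √(1−0.504668) = 2.246482 / 0.703798 = 3.192

3.192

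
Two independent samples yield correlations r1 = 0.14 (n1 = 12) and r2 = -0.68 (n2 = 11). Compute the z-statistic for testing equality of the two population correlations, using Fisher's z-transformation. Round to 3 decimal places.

Fisher z-transforms: z1 = atanh(0.14) = 0.140926, z2 = atanh(-0.68) = -0.829114; difference d = 0.970040
Var(d) = 1/9 + 1/8 = 0.1111111 + 0.1250000 = 0.2361111
z = d/√Var(d) = 0.970040 / √0.2361111 = 0.970040 / 0.485913 = 1.996

1.996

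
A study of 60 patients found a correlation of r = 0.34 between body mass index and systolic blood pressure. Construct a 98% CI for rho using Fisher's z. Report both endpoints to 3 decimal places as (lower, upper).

z_r = atanh(0.34) = 0.354093;  SE = 1/√(n−3) = 1/√57 = 0.132453
z-limits: 0.354093 ± 2.326·0.132453 = 0.354093 ± 0.308086 = [0.046007, 0.662179]
ρ-limits: (tanh 0.046007, tanh 0.662179) = (0.046, 0.580)

(0.046, 0.580)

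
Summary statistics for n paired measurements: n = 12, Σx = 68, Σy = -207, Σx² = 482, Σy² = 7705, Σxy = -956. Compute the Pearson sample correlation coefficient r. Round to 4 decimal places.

0.3433

S_xy = nΣxy − ΣxΣy = 12·(-956) − 68·(-207) = -11472 − (-14076) = 2604
S_xx = nΣx² − (Σx)² = 12·482 − 68² = 5784 − 4624 = 1160
S_yy = nΣy² − (Σy)² = 12·7705 − (-207)² = 92460 − 42849 = 49611
r = S_xy / √(S_xx·S_yy) = 2604 / √(1160·49611) = 2604 / √57548760 = 2604 / 7586.0899 = 0.3433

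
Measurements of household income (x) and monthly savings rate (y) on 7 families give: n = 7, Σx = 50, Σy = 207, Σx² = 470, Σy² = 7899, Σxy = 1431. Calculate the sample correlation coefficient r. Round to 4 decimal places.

-0.1062

Numerator: nΣxy − (Σx)(Σy) = 7·1431 − (50)(207) = -333
Denominator: √[(nΣx²−(Σx)²)(nΣy²−(Σy)²)]
  nΣx²−(Σx)² = 7·470 − 2500 = 790;  nΣy²−(Σy)² = 7·7899 − 42849 = 12444
  √(790·12444) = √9830760 = 3135.4043
r = -333 / 3135.4043 = -0.1062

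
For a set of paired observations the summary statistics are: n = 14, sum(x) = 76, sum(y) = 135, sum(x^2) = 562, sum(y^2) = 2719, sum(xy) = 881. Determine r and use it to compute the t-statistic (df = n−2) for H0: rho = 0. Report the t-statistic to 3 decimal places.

S_xy = nΣxy − ΣxΣy = 14·881 − 76·135 = 12334 − 10260 = 2074
S_xx = nΣx² − (Σx)² = 14·562 − 76² = 7868 − 5776 = 2092
S_yy = nΣy² − (Σy)² = 14·2719 − 135² = 38066 − 18225 = 19841
r = S_xy / √(S_xx·S_yy) = 2074 / √(2092·19841) = 2074 / √41507372 = 2074 / 6442.6215 = 0.3219
t = r·√(n−2)/√(1−r²) = 0.3219·√12 / √(1−0.103620) = 1.115094 / 0.946773 = 1.178

1.178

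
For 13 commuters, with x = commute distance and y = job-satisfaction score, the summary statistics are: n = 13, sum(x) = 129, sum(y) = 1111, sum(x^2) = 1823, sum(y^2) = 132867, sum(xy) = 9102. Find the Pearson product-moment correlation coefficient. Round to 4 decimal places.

-0.4237

Numerator: nΣxy − (Σx)(Σy) = 13·9102 − (129)(1111) = -24993
Denominator: √[(nΣx²−(Σx)²)(nΣy²−(Σy)²)]
  nΣx²−(Σx)² = 13·1823 − 16641 = 7058;  nΣy²−(Σy)² = 13·132867 − 1234321 = 492950
  √(7058·492950) = √3479241100 = 58985.0922
r = -24993 / 58985.0922 = -0.4237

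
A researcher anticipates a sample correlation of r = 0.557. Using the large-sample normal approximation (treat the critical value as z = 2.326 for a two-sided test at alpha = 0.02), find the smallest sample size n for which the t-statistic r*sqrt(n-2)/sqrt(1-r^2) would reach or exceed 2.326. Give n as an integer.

15

r√(n−2)/√(1−r²) ≥ 2.326  ⇔  n−2 ≥ (2.326)²·(1−r²)/r²
(1−r²)/r² = (1−0.310249)/0.310249 = 2.2232
n ≥ 2 + 5.410276·2.2232 = 2 + 12.0281 = 14.0281
⌈14.0281⌉ = 15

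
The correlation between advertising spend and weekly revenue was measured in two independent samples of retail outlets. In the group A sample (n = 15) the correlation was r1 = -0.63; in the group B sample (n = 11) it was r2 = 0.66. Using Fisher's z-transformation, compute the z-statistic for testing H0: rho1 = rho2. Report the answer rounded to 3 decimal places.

z1 = atanh(-0.63) = -0.741416,  z2 = atanh(0.66) = 0.792814
SE = √(1/(n1−3) + 1/(n2−3)) = √(1/12 + 1/8) = √(0.0833333 + 0.1250000) = √0.2083333 = 0.456435
z = (z1 − z2)/SE = (-0.741416 − 0.792814) / 0.456435 = -1.534230 / 0.456435 = -3.361

-3.361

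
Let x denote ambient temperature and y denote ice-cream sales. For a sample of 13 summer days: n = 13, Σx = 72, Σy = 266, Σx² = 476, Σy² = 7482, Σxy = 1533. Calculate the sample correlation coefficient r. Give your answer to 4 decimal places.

Numerator: nΣxy − (Σx)(Σy) = 13·1533 − (72)(266) = 777
Denominator: √[(nΣx²−(Σx)²)(nΣy²−(Σy)²)]
  nΣx²−(Σx)² = 13·476 − 5184 = 1004;  nΣy²−(Σy)² = 13·7482 − 70756 = 26510
  √(1004·26510) = √26616040 = 5159.0736
r = 777 / 5159.0736 = 0.1506

0.1506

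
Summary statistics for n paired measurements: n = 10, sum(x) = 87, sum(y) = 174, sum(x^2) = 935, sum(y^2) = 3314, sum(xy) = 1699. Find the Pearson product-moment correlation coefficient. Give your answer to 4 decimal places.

S_xy = nΣxy − ΣxΣy = 10·1699 − 87·174 = 16990 − 15138 = 1852
S_xx = nΣx² − (Σx)² = 10·935 − 87² = 9350 − 7569 = 1781
S_yy = nΣy² − (Σy)² = 10·3314 − 174² = 33140 − 30276 = 2864
r = S_xy / √(S_xx·S_yy) = 1852 / √(1781·2864) = 1852 / √5100784 = 1852 / 2258.4915 = 0.8200

0.8200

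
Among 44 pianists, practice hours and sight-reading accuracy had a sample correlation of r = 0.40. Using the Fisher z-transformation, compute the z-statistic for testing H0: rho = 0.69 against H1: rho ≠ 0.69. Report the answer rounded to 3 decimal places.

-2.717

z_r = atanh(0.40) = 0.423649,  z_0 = atanh(0.69) = 0.847956
SE = 1/√(n−3) = 1/√41 = 0.156174
z = (z_r − z_0)/SE = (0.423649 − 0.847956) / 0.156174 = -0.424307 / 0.156174 = -2.717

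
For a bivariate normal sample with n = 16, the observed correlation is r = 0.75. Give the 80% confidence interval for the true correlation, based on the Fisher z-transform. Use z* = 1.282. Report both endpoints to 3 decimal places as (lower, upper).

(0.549, 0.869)

Fisher z: z_r = atanh(r) = ½·ln((1+0.75)/(1−0.75)) = 0.972955
SE(z) = 1/√(n−3) = 1/√13 = 0.277350
80% ⇒ z* = 1.282; margin = 1.282·0.277350 = 0.355563
CI on z-scale: (0.617392, 1.328518)
Back-transform: tanh(0.617392) = 0.549310, tanh(1.328518) = 0.868887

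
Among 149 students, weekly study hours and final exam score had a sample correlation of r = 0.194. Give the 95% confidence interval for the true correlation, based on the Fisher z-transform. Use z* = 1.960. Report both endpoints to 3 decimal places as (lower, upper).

Fisher z: z_r = atanh(r) = ½·ln((1+0.194)/(1−0.194)) = 0.196490
SE(z) = 1/√(n−3) = 1/√146 = 0.082761
95% ⇒ z* = 1.960; margin = 1.960·0.082761 = 0.162212
CI on z-scale: (0.034278, 0.358702)
Back-transform: tanh(0.034278) = 0.034265, tanh(0.358702) = 0.344070

(0.034, 0.344)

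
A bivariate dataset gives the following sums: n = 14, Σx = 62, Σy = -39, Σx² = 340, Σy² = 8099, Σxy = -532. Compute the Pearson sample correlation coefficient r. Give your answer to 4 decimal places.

S_xy = nΣxy − ΣxΣy = 14·(-532) − 62·(-39) = -7448 − (-2418) = -5030
S_xx = nΣx² − (Σx)² = 14·340 − 62² = 4760 − 3844 = 916
S_yy = nΣy² − (Σy)² = 14·8099 − (-39)² = 113386 − 1521 = 111865
r = S_xy / √(S_xx·S_yy) = -5030 / √(916·111865) = -5030 / √102468340 = -5030 / 10122.6647 = -0.4969

-0.4969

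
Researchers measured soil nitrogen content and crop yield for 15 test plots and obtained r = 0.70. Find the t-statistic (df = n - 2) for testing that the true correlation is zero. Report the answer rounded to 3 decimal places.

t = r·√(n−2) / √(1−r²) with r = 0.70, n = 15
  = 0.70·√13 / √(1 − 0.4900)
  = 0.70·3.605551 / 0.714143
  = 2.523886 / 0.714143 = 3.534

3.534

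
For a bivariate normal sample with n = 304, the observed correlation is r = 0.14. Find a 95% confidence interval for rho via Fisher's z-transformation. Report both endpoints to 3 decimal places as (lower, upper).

Fisher z: z_r = atanh(r) = ½·ln((1+0.14)/(1−0.14)) = 0.140926
SE(z) = 1/√(n−3) = 1/√301 = 0.057639
95% ⇒ z* = 1.960; margin = 1.960·0.057639 = 0.112972
CI on z-scale: (0.027954, 0.253898)
Back-transform: tanh(0.027954) = 0.027947, tanh(0.253898) = 0.248579

(0.028, 0.249)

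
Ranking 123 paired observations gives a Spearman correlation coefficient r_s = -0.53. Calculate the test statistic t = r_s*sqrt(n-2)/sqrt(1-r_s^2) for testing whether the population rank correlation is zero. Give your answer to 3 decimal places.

-6.875

1 − r_s² = 1 − 0.2809 = 0.7191;  √(1−r_s²) = 0.847998
√(n−2) = √121 = 11.000000
t = r_s·√(n−2)/√(1−r_s²) = -0.53 · 11.000000 / 0.847998 = -6.875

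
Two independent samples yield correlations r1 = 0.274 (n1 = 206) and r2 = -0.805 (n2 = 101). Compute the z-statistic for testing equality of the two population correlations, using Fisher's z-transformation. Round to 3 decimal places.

z1 = atanh(0.274) = 0.281183,  z2 = atanh(-0.805) = -1.112658
SE = √(1/(n1−3) + 1/(n2−3)) = √(1/203 + 1/98) = √(0.0049261 + 0.0102041) = √0.0151302 = 0.123005
z = (z1 − z2)/SE = (0.281183 − (-1.112658)) / 0.123005 = 1.393841 / 0.123005 = 11.332

11.332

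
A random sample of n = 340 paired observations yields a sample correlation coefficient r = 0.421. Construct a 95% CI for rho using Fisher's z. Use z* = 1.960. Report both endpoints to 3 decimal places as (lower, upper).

Fisher z: z_r = atanh(r) = ½·ln((1+0.421)/(1−0.421)) = 0.448907
SE(z) = 1/√(n−3) = 1/√337 = 0.054473
95% ⇒ z* = 1.960; margin = 1.960·0.054473 = 0.106767
CI on z-scale: (0.342140, 0.555674)
Back-transform: tanh(0.342140) = 0.329387, tanh(0.555674) = 0.504761

(0.329, 0.505)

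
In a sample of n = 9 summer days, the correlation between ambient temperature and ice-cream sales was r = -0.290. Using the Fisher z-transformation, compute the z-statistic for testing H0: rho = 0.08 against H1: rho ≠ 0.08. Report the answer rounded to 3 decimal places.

-0.928

z_r = atanh(-0.290) = -0.298566,  z_0 = atanh(0.08) = 0.080171
SE = 1/√(n−3) = 1/√6 = 0.408248
z = (z_r − z_0)/SE = (-0.298566 − 0.080171) / 0.408248 = -0.378737 / 0.408248 = -0.928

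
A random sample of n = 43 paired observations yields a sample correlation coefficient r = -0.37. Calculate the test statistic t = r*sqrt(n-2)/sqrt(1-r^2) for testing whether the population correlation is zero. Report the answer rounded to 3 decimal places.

-2.550

t = r·√(n−2) / √(1−r²) with r = -0.37, n = 43
  = -0.37·√41 / √(1 − 0.1369)
  = -0.37·6.403124 / 0.929032
  = -2.369156 / 0.929032 = -2.550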